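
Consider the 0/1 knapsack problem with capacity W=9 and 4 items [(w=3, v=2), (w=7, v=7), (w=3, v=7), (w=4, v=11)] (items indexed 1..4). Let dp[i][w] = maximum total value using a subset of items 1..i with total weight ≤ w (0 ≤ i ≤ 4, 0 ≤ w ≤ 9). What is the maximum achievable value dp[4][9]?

i\w   0   1   2   3   4   5   6   7   8   9
  0   0   0   0   0   0   0   0   0   0   0
  1   0   0   0   2   2   2   2   2   2   2
  2   0   0   0   2   2   2   2   7   7   7
  3   0   0   0   7   7   7   9   9   9   9
  4   0   0   0   7  11  11  11  18  18  18

18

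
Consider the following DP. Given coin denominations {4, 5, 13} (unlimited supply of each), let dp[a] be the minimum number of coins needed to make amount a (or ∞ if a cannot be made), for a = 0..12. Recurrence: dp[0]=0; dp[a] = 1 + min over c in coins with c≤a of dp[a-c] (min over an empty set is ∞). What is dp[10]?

 a  0  1  2  3  4  5  6  7  8  9 10 11 12
dp  0  -  -  -  1  1  -  -  2  2  2  -  3
(- denotes ∞ / unreachable)

2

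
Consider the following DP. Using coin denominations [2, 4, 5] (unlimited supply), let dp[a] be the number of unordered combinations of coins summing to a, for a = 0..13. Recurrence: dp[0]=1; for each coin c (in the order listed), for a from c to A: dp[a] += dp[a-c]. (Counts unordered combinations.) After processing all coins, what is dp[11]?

2

after  coin     0     1     2     3     4     5     6     7     8     9    10    11    12    13
          2     1     0     1     0     1     0     1     0     1     0     1     0     1     0
          4     1     0     1     0     2     0     2     0     3     0     3     0     4     0
          5     1     0     1     0     2     1     2     1     3     2     4     2     5     3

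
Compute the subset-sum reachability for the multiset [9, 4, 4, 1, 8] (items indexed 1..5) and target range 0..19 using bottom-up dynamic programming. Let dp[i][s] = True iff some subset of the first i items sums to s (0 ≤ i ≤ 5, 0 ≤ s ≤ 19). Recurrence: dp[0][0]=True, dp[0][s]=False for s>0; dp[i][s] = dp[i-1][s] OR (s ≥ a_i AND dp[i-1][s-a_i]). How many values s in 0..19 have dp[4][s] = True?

i\s   0   1   2   3   4   5   6   7   8   9  10  11  12  13  14  15  16  17  18  19
  0   T   F   F   F   F   F   F   F   F   F   F   F   F   F   F   F   F   F   F   F
  1   T   F   F   F   F   F   F   F   F   T   F   F   F   F   F   F   F   F   F   F
  2   T   F   F   F   T   F   F   F   F   T   F   F   F   T   F   F   F   F   F   F
  3   T   F   F   F   T   F   F   F   T   T   F   F   F   T   F   F   F   T   F   F
  4   T   T   F   F   T   T   F   F   T   T   T   F   F   T   T   F   F   T   T   F
  5   T   T   F   F   T   T   F   F   T   T   T   F   T   T   T   F   T   T   T   F

11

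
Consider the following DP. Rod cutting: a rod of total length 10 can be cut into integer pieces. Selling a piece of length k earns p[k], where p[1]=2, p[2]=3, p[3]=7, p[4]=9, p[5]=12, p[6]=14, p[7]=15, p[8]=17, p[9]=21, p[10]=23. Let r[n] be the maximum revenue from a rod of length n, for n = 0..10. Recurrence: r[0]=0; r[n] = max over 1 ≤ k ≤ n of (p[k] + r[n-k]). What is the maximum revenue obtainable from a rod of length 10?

24

   n    0    1    2    3    4    5    6    7    8    9   10
r[n]    0    2    4    7    9   12   14   16   19   21   24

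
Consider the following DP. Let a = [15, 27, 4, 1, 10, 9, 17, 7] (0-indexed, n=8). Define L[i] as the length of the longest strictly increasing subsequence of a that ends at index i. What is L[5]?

2

   i    0    1    2    3    4    5    6    7
a[i]   15   27    4    1   10    9   17    7
L[i]    1    2    1    1    2    2    3    2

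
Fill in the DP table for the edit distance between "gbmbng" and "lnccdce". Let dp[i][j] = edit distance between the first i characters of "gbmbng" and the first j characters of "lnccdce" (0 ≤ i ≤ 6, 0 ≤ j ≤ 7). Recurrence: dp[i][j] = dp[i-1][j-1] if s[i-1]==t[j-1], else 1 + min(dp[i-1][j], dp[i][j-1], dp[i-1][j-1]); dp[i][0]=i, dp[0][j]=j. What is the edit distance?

   ''  l  n  c  c  d  c  e
''  0  1  2  3  4  5  6  7
 g  1  1  2  3  4  5  6  7
 b  2  2  2  3  4  5  6  7
 m  3  3  3  3  4  5  6  7
 b  4  4  4  4  4  5  6  7
 n  5  5  4  5  5  5  6  7
 g  6  6  5  5  6  6  6  7

7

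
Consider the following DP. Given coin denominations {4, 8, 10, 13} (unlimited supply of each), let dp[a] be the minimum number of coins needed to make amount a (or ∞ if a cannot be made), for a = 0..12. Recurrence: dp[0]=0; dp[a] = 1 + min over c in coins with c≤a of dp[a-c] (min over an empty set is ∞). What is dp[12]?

2

 a  0  1  2  3  4  5  6  7  8  9 10 11 12
dp  0  -  -  -  1  -  -  -  1  -  1  -  2
(- denotes ∞ / unreachable)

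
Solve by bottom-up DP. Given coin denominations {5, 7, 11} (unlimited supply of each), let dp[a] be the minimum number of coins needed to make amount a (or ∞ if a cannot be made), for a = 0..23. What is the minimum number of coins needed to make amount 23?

3

 a  0  1  2  3  4  5  6  7  8  9 10 11 12 13 14 15 16 17 18 19 20 21 22 23
dp  0  -  -  -  -  1  -  1  -  -  2  1  2  -  2  3  2  3  2  3  4  3  2  3
(- denotes ∞ / unreachable)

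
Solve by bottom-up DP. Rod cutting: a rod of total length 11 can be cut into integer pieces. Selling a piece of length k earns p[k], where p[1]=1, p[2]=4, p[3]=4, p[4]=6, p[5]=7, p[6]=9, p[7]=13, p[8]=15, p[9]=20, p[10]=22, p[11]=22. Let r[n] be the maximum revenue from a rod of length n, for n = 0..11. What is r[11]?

   n    0    1    2    3    4    5    6    7    8    9   10   11
r[n]    0    1    4    5    8    9   12   13   16   20   22   24

24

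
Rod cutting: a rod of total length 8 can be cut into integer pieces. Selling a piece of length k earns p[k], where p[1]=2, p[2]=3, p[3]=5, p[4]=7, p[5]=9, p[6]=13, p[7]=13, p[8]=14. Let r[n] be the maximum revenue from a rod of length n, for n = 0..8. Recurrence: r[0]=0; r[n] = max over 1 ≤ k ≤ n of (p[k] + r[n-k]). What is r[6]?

13

   n    0    1    2    3    4    5    6    7    8
r[n]    0    2    4    6    8   10   13   15   17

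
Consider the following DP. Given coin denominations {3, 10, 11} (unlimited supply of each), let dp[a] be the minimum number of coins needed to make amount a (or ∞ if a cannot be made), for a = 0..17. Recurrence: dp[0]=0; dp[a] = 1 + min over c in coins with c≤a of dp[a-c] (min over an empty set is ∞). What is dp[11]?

 a  0  1  2  3  4  5  6  7  8  9 10 11 12 13 14 15 16 17
dp  0  -  -  1  -  -  2  -  -  3  1  1  4  2  2  5  3  3
(- denotes ∞ / unreachable)

1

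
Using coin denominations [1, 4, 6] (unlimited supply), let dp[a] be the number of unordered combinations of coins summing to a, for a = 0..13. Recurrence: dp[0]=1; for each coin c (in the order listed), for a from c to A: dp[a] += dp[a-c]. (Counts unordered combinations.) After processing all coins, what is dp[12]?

after  coin     0     1     2     3     4     5     6     7     8     9    10    11    12    13
          1     1     1     1     1     1     1     1     1     1     1     1     1     1     1
          4     1     1     1     1     2     2     2     2     3     3     3     3     4     4
          6     1     1     1     1     2     2     3     3     4     4     5     5     7     7

7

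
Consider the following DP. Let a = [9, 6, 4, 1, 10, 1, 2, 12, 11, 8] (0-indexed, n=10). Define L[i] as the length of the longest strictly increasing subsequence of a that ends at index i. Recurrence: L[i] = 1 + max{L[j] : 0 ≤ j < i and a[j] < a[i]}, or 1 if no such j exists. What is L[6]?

2

   i    0    1    2    3    4    5    6    7    8    9
a[i]    9    6    4    1   10    1    2   12   11    8
L[i]    1    1    1    1    2    1    2    3    3    3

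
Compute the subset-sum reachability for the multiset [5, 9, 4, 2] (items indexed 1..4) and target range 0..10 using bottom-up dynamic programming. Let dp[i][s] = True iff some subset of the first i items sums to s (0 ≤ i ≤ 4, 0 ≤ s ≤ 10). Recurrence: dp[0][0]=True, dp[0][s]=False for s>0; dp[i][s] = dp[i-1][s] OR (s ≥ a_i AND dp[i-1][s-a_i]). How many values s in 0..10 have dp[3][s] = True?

4

i\s   0   1   2   3   4   5   6   7   8   9  10
  0   T   F   F   F   F   F   F   F   F   F   F
  1   T   F   F   F   F   T   F   F   F   F   F
  2   T   F   F   F   F   T   F   F   F   T   F
  3   T   F   F   F   T   T   F   F   F   T   F
  4   T   F   T   F   T   T   T   T   F   T   F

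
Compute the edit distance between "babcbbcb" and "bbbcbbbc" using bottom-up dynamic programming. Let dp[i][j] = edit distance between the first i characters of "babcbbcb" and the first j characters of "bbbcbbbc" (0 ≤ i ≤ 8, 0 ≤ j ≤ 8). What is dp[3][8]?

6

   ''  b  b  b  c  b  b  b  c
''  0  1  2  3  4  5  6  7  8
 b  1  0  1  2  3  4  5  6  7
 a  2  1  1  2  3  4  5  6  7
 b  3  2  1  1  2  3  4  5  6
 c  4  3  2  2  1  2  3  4  5
 b  5  4  3  2  2  1  2  3  4
 b  6  5  4  3  3  2  1  2  3
 c  7  6  5  4  3  3  2  2  2
 b  8  7  6  5  4  3  3  2  3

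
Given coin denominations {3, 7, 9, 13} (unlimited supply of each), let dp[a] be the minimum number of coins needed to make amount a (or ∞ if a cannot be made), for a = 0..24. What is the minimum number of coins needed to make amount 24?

 a  0  1  2  3  4  5  6  7  8  9 10 11 12 13 14 15 16 17 18 19 20 21 22 23 24
dp  0  -  -  1  -  -  2  1  -  1  2  -  2  1  2  3  2  3  2  3  2  3  2  3  4
(- denotes ∞ / unreachable)

4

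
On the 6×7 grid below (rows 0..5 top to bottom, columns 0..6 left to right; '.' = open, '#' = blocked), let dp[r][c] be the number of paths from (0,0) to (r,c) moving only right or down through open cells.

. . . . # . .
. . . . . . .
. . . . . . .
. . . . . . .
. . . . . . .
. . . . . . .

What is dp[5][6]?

441

r\c   0   1   2   3   4   5   6
  0   1   1   1   1   0   0   0
  1   1   2   3   4   4   4   4
  2   1   3   6  10  14  18  22
  3   1   4  10  20  34  52  74
  4   1   5  15  35  69 121 195
  5   1   6  21  56 125 246 441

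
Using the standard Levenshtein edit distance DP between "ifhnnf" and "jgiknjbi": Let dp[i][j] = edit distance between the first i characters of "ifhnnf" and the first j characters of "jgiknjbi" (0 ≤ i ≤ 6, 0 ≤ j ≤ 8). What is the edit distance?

   ''  j  g  i  k  n  j  b  i
''  0  1  2  3  4  5  6  7  8
 i  1  1  2  2  3  4  5  6  7
 f  2  2  2  3  3  4  5  6  7
 h  3  3  3  3  4  4  5  6  7
 n  4  4  4  4  4  4  5  6  7
 n  5  5  5  5  5  4  5  6  7
 f  6  6  6  6  6  5  5  6  7

7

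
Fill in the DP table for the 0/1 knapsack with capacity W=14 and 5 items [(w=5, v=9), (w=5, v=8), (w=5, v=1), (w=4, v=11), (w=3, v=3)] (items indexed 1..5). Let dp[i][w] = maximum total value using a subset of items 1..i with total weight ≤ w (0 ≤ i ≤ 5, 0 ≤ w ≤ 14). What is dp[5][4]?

11

i\w   0   1   2   3   4   5   6   7   8   9  10  11  12  13  14
  0   0   0   0   0   0   0   0   0   0   0   0   0   0   0   0
  1   0   0   0   0   0   9   9   9   9   9   9   9   9   9   9
  2   0   0   0   0   0   9   9   9   9   9  17  17  17  17  17
  3   0   0   0   0   0   9   9   9   9   9  17  17  17  17  17
  4   0   0   0   0  11  11  11  11  11  20  20  20  20  20  28
  5   0   0   0   3  11  11  11  14  14  20  20  20  23  23  28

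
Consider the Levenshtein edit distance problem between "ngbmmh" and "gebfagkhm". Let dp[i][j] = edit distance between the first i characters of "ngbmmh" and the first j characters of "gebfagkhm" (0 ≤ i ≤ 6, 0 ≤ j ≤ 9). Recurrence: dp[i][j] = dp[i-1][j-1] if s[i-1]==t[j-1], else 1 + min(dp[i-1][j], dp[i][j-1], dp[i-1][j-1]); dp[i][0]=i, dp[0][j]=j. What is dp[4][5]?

   ''  g  e  b  f  a  g  k  h  m
''  0  1  2  3  4  5  6  7  8  9
 n  1  1  2  3  4  5  6  7  8  9
 g  2  1  2  3  4  5  5  6  7  8
 b  3  2  2  2  3  4  5  6  7  8
 m  4  3  3  3  3  4  5  6  7  7
 m  5  4  4  4  4  4  5  6  7  7
 h  6  5  5  5  5  5  5  6  6  7

4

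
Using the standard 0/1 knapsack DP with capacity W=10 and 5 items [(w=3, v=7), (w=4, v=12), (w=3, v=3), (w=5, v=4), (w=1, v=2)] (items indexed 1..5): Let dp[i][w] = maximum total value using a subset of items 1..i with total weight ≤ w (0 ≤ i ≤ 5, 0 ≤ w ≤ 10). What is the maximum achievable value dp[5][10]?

i\w   0   1   2   3   4   5   6   7   8   9  10
  0   0   0   0   0   0   0   0   0   0   0   0
  1   0   0   0   7   7   7   7   7   7   7   7
  2   0   0   0   7  12  12  12  19  19  19  19
  3   0   0   0   7  12  12  12  19  19  19  22
  4   0   0   0   7  12  12  12  19  19  19  22
  5   0   2   2   7  12  14  14  19  21  21  22

22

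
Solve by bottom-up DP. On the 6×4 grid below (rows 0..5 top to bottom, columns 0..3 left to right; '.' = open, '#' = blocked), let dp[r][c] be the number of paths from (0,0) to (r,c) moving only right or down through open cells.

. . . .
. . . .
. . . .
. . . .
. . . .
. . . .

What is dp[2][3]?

r\c   0   1   2   3
  0   1   1   1   1
  1   1   2   3   4
  2   1   3   6  10
  3   1   4  10  20
  4   1   5  15  35
  5   1   6  21  56

10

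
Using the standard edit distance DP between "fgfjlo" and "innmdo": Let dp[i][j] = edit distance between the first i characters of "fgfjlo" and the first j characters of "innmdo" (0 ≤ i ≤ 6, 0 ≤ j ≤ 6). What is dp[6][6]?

   ''  i  n  n  m  d  o
''  0  1  2  3  4  5  6
 f  1  1  2  3  4  5  6
 g  2  2  2  3  4  5  6
 f  3  3  3  3  4  5  6
 j  4  4  4  4  4  5  6
 l  5  5  5  5  5  5  6
 o  6  6  6  6  6  6  5

5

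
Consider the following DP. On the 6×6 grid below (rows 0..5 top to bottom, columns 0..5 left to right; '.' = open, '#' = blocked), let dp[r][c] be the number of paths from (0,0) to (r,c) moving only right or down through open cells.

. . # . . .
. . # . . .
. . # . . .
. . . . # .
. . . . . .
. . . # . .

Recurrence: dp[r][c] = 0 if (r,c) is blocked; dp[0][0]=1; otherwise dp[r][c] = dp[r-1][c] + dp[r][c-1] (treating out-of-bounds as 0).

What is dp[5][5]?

r\c   0   1   2   3   4   5
  0   1   1   0   0   0   0
  1   1   2   0   0   0   0
  2   1   3   0   0   0   0
  3   1   4   4   4   0   0
  4   1   5   9  13  13  13
  5   1   6  15   0  13  26

26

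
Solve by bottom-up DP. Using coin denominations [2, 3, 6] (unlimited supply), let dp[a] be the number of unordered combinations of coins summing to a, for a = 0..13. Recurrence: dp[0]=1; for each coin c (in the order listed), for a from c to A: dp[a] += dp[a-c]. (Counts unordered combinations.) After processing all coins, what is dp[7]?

after  coin     0     1     2     3     4     5     6     7     8     9    10    11    12    13
          2     1     0     1     0     1     0     1     0     1     0     1     0     1     0
          3     1     0     1     1     1     1     2     1     2     2     2     2     3     2
          6     1     0     1     1     1     1     3     1     3     3     3     3     6     3

1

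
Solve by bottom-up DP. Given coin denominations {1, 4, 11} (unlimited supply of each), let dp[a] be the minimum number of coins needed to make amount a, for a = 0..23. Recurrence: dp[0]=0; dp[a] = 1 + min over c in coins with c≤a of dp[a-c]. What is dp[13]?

 a  0  1  2  3  4  5  6  7  8  9 10 11 12 13 14 15 16 17 18 19 20 21 22 23
dp  0  1  2  3  1  2  3  4  2  3  4  1  2  3  4  2  3  4  5  3  4  5  2  3

3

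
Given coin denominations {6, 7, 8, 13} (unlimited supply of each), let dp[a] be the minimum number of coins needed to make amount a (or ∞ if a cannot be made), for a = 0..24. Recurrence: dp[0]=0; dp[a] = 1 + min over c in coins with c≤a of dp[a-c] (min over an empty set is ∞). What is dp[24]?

3

 a  0  1  2  3  4  5  6  7  8  9 10 11 12 13 14 15 16 17 18 19 20 21 22 23 24
dp  0  -  -  -  -  -  1  1  1  -  -  -  2  1  2  2  2  -  3  2  2  2  3  3  3
(- denotes ∞ / unreachable)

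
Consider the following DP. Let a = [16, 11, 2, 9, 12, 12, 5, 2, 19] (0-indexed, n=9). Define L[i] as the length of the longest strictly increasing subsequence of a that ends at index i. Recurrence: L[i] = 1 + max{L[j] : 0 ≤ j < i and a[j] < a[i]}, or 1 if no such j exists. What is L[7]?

1

   i    0    1    2    3    4    5    6    7    8
a[i]   16   11    2    9   12   12    5    2   19
L[i]    1    1    1    2    3    3    2    1    4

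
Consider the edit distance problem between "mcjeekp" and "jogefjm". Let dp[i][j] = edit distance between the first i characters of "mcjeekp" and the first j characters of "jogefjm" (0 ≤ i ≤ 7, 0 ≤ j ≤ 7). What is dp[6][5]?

5

   ''  j  o  g  e  f  j  m
''  0  1  2  3  4  5  6  7
 m  1  1  2  3  4  5  6  6
 c  2  2  2  3  4  5  6  7
 j  3  2  3  3  4  5  5  6
 e  4  3  3  4  3  4  5  6
 e  5  4  4  4  4  4  5  6
 k  6  5  5  5  5  5  5  6
 p  7  6  6  6  6  6  6  6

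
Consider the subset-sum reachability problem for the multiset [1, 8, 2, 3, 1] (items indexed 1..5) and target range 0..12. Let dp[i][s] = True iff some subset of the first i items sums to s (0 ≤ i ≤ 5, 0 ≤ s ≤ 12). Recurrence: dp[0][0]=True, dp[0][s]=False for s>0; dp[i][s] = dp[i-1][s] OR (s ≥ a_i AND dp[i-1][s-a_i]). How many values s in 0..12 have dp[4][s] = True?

i\s   0   1   2   3   4   5   6   7   8   9  10  11  12
  0   T   F   F   F   F   F   F   F   F   F   F   F   F
  1   T   T   F   F   F   F   F   F   F   F   F   F   F
  2   T   T   F   F   F   F   F   F   T   T   F   F   F
  3   T   T   T   T   F   F   F   F   T   T   T   T   F
  4   T   T   T   T   T   T   T   F   T   T   T   T   T
  5   T   T   T   T   T   T   T   T   T   T   T   T   T

12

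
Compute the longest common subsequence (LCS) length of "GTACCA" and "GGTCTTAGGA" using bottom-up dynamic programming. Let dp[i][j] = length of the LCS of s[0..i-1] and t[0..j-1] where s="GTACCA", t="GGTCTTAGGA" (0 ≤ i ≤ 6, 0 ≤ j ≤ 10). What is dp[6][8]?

4

   ''  G  G  T  C  T  T  A  G  G  A
''  0  0  0  0  0  0  0  0  0  0  0
 G  0  1  1  1  1  1  1  1  1  1  1
 T  0  1  1  2  2  2  2  2  2  2  2
 A  0  1  1  2  2  2  2  3  3  3  3
 C  0  1  1  2  3  3  3  3  3  3  3
 C  0  1  1  2  3  3  3  3  3  3  3
 A  0  1  1  2  3  3  3  4  4  4  4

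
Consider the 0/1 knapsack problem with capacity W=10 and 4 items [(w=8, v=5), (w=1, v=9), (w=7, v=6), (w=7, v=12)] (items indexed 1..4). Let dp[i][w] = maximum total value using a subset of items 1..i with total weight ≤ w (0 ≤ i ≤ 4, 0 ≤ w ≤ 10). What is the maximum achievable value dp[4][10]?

21

i\w   0   1   2   3   4   5   6   7   8   9  10
  0   0   0   0   0   0   0   0   0   0   0   0
  1   0   0   0   0   0   0   0   0   5   5   5
  2   0   9   9   9   9   9   9   9   9  14  14
  3   0   9   9   9   9   9   9   9  15  15  15
  4   0   9   9   9   9   9   9  12  21  21  21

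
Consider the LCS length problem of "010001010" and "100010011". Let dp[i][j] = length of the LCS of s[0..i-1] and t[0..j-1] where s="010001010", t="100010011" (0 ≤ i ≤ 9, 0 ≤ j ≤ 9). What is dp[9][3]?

3

   ''  1  0  0  0  1  0  0  1  1
''  0  0  0  0  0  0  0  0  0  0
 0  0  0  1  1  1  1  1  1  1  1
 1  0  1  1  1  1  2  2  2  2  2
 0  0  1  2  2  2  2  3  3  3  3
 0  0  1  2  3  3  3  3  4  4  4
 0  0  1  2  3  4  4  4  4  4  4
 1  0  1  2  3  4  5  5  5  5  5
 0  0  1  2  3  4  5  6  6  6  6
 1  0  1  2  3  4  5  6  6  7  7
 0  0  1  2  3  4  5  6  7  7  7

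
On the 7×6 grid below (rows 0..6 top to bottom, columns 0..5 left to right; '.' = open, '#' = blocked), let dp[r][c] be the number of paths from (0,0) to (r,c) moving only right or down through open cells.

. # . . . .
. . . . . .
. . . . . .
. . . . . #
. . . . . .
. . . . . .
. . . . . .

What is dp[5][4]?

r\c   0   1   2   3   4   5
  0   1   0   0   0   0   0
  1   1   1   1   1   1   1
  2   1   2   3   4   5   6
  3   1   3   6  10  15   0
  4   1   4  10  20  35  35
  5   1   5  15  35  70 105
  6   1   6  21  56 126 231

70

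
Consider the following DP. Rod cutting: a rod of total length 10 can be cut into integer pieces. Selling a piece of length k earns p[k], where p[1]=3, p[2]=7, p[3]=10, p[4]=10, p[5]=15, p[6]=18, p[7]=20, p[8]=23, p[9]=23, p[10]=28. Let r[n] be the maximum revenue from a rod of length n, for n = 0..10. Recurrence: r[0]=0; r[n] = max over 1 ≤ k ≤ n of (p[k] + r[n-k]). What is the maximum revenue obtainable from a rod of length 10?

   n    0    1    2    3    4    5    6    7    8    9   10
r[n]    0    3    7   10   14   17   21   24   28   31   35

35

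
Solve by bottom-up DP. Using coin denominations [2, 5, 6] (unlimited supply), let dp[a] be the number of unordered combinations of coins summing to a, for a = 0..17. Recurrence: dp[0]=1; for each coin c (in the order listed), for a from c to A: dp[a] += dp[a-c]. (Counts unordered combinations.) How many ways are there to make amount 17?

4

after  coin     0     1     2     3     4     5     6     7     8     9    10    11    12    13    14    15    16    17
          2     1     0     1     0     1     0     1     0     1     0     1     0     1     0     1     0     1     0
          5     1     0     1     0     1     1     1     1     1     1     2     1     2     1     2     2     2     2
          6     1     0     1     0     1     1     2     1     2     1     3     2     4     2     4     3     5     4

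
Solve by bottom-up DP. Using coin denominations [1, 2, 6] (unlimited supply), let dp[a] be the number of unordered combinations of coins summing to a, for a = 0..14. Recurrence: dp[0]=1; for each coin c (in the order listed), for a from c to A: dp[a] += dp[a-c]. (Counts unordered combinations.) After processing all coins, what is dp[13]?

after  coin     0     1     2     3     4     5     6     7     8     9    10    11    12    13    14
          1     1     1     1     1     1     1     1     1     1     1     1     1     1     1     1
          2     1     1     2     2     3     3     4     4     5     5     6     6     7     7     8
          6     1     1     2     2     3     3     5     5     7     7     9     9    12    12    15

12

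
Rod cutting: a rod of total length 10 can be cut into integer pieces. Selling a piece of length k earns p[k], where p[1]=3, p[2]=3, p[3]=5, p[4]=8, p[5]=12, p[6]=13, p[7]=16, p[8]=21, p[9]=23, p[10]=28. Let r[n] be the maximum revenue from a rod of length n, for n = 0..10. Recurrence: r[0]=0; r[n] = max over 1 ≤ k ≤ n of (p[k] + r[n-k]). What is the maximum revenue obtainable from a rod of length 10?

   n    0    1    2    3    4    5    6    7    8    9   10
r[n]    0    3    6    9   12   15   18   21   24   27   30

30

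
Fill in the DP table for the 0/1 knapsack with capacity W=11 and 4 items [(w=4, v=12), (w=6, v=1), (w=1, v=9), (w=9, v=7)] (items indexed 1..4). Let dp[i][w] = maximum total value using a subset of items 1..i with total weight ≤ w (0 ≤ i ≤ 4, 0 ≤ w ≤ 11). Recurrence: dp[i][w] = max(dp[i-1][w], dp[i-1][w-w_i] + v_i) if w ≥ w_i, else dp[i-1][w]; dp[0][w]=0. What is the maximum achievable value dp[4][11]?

i\w   0   1   2   3   4   5   6   7   8   9  10  11
  0   0   0   0   0   0   0   0   0   0   0   0   0
  1   0   0   0   0  12  12  12  12  12  12  12  12
  2   0   0   0   0  12  12  12  12  12  12  13  13
  3   0   9   9   9  12  21  21  21  21  21  21  22
  4   0   9   9   9  12  21  21  21  21  21  21  22

22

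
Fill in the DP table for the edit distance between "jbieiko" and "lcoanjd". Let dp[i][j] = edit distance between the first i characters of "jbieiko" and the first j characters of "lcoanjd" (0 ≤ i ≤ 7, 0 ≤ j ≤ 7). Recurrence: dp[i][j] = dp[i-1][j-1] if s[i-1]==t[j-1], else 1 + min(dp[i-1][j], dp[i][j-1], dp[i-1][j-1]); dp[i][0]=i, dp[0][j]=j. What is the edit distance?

   ''  l  c  o  a  n  j  d
''  0  1  2  3  4  5  6  7
 j  1  1  2  3  4  5  5  6
 b  2  2  2  3  4  5  6  6
 i  3  3  3  3  4  5  6  7
 e  4  4  4  4  4  5  6  7
 i  5  5  5  5  5  5  6  7
 k  6  6  6  6  6  6  6  7
 o  7  7  7  6  7  7  7  7

7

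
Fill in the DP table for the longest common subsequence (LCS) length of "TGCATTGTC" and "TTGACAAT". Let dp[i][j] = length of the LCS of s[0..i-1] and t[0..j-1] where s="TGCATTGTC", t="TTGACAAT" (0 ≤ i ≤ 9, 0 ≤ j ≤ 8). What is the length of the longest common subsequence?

5

   ''  T  T  G  A  C  A  A  T
''  0  0  0  0  0  0  0  0  0
 T  0  1  1  1  1  1  1  1  1
 G  0  1  1  2  2  2  2  2  2
 C  0  1  1  2  2  3  3  3  3
 A  0  1  1  2  3  3  4  4  4
 T  0  1  2  2  3  3  4  4  5
 T  0  1  2  2  3  3  4  4  5
 G  0  1  2  3  3  3  4  4  5
 T  0  1  2  3  3  3  4  4  5
 C  0  1  2  3  3  4  4  4  5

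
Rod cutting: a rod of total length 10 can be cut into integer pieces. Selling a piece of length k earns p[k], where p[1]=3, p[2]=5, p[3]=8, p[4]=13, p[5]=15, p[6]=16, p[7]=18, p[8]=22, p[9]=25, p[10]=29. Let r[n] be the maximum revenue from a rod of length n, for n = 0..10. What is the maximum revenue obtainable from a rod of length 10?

32

   n    0    1    2    3    4    5    6    7    8    9   10
r[n]    0    3    6    9   13   16   19   22   26   29   32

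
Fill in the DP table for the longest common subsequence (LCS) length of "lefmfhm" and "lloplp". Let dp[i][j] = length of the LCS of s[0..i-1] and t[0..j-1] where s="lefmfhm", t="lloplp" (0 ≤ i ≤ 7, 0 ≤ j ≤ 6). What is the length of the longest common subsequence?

1

   ''  l  l  o  p  l  p
''  0  0  0  0  0  0  0
 l  0  1  1  1  1  1  1
 e  0  1  1  1  1  1  1
 f  0  1  1  1  1  1  1
 m  0  1  1  1  1  1  1
 f  0  1  1  1  1  1  1
 h  0  1  1  1  1  1  1
 m  0  1  1  1  1  1  1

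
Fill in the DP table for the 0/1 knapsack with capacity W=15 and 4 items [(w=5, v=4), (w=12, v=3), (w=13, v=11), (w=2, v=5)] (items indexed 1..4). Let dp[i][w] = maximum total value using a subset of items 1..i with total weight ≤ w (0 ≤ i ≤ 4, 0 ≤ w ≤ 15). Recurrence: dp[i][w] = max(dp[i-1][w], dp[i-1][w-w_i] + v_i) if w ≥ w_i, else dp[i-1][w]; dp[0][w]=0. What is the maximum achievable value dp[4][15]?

i\w   0   1   2   3   4   5   6   7   8   9  10  11  12  13  14  15
  0   0   0   0   0   0   0   0   0   0   0   0   0   0   0   0   0
  1   0   0   0   0   0   4   4   4   4   4   4   4   4   4   4   4
  2   0   0   0   0   0   4   4   4   4   4   4   4   4   4   4   4
  3   0   0   0   0   0   4   4   4   4   4   4   4   4  11  11  11
  4   0   0   5   5   5   5   5   9   9   9   9   9   9  11  11  16

16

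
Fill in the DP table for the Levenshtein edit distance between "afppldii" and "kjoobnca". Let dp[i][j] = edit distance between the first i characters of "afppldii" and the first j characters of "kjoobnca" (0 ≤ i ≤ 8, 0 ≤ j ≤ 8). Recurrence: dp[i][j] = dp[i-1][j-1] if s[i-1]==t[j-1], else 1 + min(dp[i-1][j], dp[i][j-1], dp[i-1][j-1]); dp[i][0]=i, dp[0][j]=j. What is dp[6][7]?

   ''  k  j  o  o  b  n  c  a
''  0  1  2  3  4  5  6  7  8
 a  1  1  2  3  4  5  6  7  7
 f  2  2  2  3  4  5  6  7  8
 p  3  3  3  3  4  5  6  7  8
 p  4  4  4  4  4  5  6  7  8
 l  5  5  5  5  5  5  6  7  8
 d  6  6  6  6  6  6  6  7  8
 i  7  7  7  7  7  7  7  7  8
 i  8  8  8  8  8  8  8  8  8

7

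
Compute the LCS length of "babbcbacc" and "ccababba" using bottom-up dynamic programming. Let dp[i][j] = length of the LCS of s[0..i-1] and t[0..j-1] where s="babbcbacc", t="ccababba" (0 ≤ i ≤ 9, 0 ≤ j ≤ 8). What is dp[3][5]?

2

   ''  c  c  a  b  a  b  b  a
''  0  0  0  0  0  0  0  0  0
 b  0  0  0  0  1  1  1  1  1
 a  0  0  0  1  1  2  2  2  2
 b  0  0  0  1  2  2  3  3  3
 b  0  0  0  1  2  2  3  4  4
 c  0  1  1  1  2  2  3  4  4
 b  0  1  1  1  2  2  3  4  4
 a  0  1  1  2  2  3  3  4  5
 c  0  1  2  2  2  3  3  4  5
 c  0  1  2  2  2  3  3  4  5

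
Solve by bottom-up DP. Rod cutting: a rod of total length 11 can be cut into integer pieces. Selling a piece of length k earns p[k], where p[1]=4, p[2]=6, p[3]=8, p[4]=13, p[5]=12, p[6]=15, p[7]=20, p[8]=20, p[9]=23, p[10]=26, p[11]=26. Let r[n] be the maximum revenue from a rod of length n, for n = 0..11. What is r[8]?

   n    0    1    2    3    4    5    6    7    8    9   10   11
r[n]    0    4    8   12   16   20   24   28   32   36   40   44

32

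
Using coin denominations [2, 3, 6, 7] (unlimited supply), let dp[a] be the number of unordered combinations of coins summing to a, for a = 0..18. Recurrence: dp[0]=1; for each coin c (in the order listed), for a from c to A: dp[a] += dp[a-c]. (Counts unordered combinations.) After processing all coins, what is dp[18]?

after  coin     0     1     2     3     4     5     6     7     8     9    10    11    12    13    14    15    16    17    18
          2     1     0     1     0     1     0     1     0     1     0     1     0     1     0     1     0     1     0     1
          3     1     0     1     1     1     1     2     1     2     2     2     2     3     2     3     3     3     3     4
          6     1     0     1     1     1     1     3     1     3     3     3     3     6     3     6     6     6     6    10
          7     1     0     1     1     1     1     3     2     3     4     4     4     7     6     8     9    10    10    14

14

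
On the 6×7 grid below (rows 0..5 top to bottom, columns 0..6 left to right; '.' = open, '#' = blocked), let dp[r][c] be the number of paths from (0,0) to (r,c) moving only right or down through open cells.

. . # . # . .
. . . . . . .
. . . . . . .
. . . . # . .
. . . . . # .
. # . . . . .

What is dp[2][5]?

11

r\c   0   1   2   3   4   5   6
  0   1   1   0   0   0   0   0
  1   1   2   2   2   2   2   2
  2   1   3   5   7   9  11  13
  3   1   4   9  16   0  11  24
  4   1   5  14  30  30   0  24
  5   1   0  14  44  74  74  98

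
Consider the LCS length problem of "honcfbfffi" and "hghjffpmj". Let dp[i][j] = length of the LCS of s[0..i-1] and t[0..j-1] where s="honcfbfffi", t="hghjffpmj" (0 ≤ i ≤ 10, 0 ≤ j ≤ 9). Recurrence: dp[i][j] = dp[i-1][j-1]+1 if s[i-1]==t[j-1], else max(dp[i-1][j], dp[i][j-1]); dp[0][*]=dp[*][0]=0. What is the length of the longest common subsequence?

   ''  h  g  h  j  f  f  p  m  j
''  0  0  0  0  0  0  0  0  0  0
 h  0  1  1  1  1  1  1  1  1  1
 o  0  1  1  1  1  1  1  1  1  1
 n  0  1  1  1  1  1  1  1  1  1
 c  0  1  1  1  1  1  1  1  1  1
 f  0  1  1  1  1  2  2  2  2  2
 b  0  1  1  1  1  2  2  2  2  2
 f  0  1  1  1  1  2  3  3  3  3
 f  0  1  1  1  1  2  3  3  3  3
 f  0  1  1  1  1  2  3  3  3  3
 i  0  1  1  1  1  2  3  3  3  3

3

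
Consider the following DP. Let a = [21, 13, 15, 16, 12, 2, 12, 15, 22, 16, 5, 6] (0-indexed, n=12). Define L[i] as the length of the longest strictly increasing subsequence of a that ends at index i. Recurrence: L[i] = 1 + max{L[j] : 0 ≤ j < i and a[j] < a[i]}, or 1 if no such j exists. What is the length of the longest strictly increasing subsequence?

4

   i    0    1    2    3    4    5    6    7    8    9   10   11
a[i]   21   13   15   16   12    2   12   15   22   16    5    6
L[i]    1    1    2    3    1    1    2    3    4    4    2    3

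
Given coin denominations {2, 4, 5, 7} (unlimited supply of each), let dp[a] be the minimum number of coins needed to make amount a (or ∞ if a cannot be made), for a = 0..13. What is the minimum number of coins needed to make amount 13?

 a  0  1  2  3  4  5  6  7  8  9 10 11 12 13
dp  0  -  1  -  1  1  2  1  2  2  2  2  2  3
(- denotes ∞ / unreachable)

3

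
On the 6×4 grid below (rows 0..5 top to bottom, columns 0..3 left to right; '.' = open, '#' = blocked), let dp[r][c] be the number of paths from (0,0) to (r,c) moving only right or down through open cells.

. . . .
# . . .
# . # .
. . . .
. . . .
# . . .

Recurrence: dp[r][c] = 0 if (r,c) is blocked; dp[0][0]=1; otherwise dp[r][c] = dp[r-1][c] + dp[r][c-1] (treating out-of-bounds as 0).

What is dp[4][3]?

r\c   0   1   2   3
  0   1   1   1   1
  1   0   1   2   3
  2   0   1   0   3
  3   0   1   1   4
  4   0   1   2   6
  5   0   1   3   9

6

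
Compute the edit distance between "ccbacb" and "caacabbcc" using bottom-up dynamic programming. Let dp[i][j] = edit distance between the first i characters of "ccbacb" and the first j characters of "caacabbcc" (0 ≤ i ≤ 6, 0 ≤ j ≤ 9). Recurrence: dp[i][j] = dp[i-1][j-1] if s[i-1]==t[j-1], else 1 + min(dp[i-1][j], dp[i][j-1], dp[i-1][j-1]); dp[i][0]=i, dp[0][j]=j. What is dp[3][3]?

   ''  c  a  a  c  a  b  b  c  c
''  0  1  2  3  4  5  6  7  8  9
 c  1  0  1  2  3  4  5  6  7  8
 c  2  1  1  2  2  3  4  5  6  7
 b  3  2  2  2  3  3  3  4  5  6
 a  4  3  2  2  3  3  4  4  5  6
 c  5  4  3  3  2  3  4  5  4  5
 b  6  5  4  4  3  3  3  4  5  5

2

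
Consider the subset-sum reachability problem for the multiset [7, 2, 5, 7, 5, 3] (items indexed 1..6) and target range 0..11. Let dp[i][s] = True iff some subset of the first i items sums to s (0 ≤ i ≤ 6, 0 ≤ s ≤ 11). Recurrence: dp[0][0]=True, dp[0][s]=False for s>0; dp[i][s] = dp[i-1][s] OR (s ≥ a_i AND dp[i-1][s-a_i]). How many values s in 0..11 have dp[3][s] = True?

5

i\s   0   1   2   3   4   5   6   7   8   9  10  11
  0   T   F   F   F   F   F   F   F   F   F   F   F
  1   T   F   F   F   F   F   F   T   F   F   F   F
  2   T   F   T   F   F   F   F   T   F   T   F   F
  3   T   F   T   F   F   T   F   T   F   T   F   F
  4   T   F   T   F   F   T   F   T   F   T   F   F
  5   T   F   T   F   F   T   F   T   F   T   T   F
  6   T   F   T   T   F   T   F   T   T   T   T   F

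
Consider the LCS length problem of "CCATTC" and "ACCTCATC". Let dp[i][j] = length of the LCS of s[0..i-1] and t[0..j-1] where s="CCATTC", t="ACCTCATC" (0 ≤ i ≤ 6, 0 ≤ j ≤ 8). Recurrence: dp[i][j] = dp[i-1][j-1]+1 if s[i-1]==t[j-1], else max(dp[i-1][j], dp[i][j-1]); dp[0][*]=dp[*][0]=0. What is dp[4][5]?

   ''  A  C  C  T  C  A  T  C
''  0  0  0  0  0  0  0  0  0
 C  0  0  1  1  1  1  1  1  1
 C  0  0  1  2  2  2  2  2  2
 A  0  1  1  2  2  2  3  3  3
 T  0  1  1  2  3  3  3  4  4
 T  0  1  1  2  3  3  3  4  4
 C  0  1  2  2  3  4  4  4  5

3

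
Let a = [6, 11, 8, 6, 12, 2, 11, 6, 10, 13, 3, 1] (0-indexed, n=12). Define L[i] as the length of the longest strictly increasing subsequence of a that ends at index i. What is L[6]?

3

   i    0    1    2    3    4    5    6    7    8    9   10   11
a[i]    6   11    8    6   12    2   11    6   10   13    3    1
L[i]    1    2    2    1    3    1    3    2    3    4    2    1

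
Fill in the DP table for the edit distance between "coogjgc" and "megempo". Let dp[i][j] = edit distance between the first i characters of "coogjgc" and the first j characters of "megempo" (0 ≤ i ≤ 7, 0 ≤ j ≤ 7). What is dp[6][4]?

5

   ''  m  e  g  e  m  p  o
''  0  1  2  3  4  5  6  7
 c  1  1  2  3  4  5  6  7
 o  2  2  2  3  4  5  6  6
 o  3  3  3  3  4  5  6  6
 g  4  4  4  3  4  5  6  7
 j  5  5  5  4  4  5  6  7
 g  6  6  6  5  5  5  6  7
 c  7  7  7  6  6  6  6  7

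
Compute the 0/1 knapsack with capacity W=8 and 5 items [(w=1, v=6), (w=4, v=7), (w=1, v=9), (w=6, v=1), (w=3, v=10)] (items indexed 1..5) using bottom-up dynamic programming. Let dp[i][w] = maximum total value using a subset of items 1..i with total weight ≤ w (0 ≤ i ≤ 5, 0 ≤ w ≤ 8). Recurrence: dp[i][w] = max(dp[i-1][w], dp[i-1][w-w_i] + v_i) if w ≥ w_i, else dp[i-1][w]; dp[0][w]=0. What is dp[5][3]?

i\w   0   1   2   3   4   5   6   7   8
  0   0   0   0   0   0   0   0   0   0
  1   0   6   6   6   6   6   6   6   6
  2   0   6   6   6   7  13  13  13  13
  3   0   9  15  15  15  16  22  22  22
  4   0   9  15  15  15  16  22  22  22
  5   0   9  15  15  19  25  25  25  26

15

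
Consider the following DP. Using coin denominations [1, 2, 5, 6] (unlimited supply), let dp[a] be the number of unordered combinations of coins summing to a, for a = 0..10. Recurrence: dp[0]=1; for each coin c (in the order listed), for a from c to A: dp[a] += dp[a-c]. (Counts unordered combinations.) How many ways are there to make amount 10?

after  coin     0     1     2     3     4     5     6     7     8     9    10
          1     1     1     1     1     1     1     1     1     1     1     1
          2     1     1     2     2     3     3     4     4     5     5     6
          5     1     1     2     2     3     4     5     6     7     8    10
          6     1     1     2     2     3     4     6     7     9    10    13

13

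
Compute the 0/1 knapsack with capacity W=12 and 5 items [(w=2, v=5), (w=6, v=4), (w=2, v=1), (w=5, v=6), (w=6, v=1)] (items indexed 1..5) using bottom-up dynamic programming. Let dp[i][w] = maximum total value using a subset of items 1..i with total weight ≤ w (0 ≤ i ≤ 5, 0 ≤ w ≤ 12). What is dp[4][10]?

i\w   0   1   2   3   4   5   6   7   8   9  10  11  12
  0   0   0   0   0   0   0   0   0   0   0   0   0   0
  1   0   0   5   5   5   5   5   5   5   5   5   5   5
  2   0   0   5   5   5   5   5   5   9   9   9   9   9
  3   0   0   5   5   6   6   6   6   9   9  10  10  10
  4   0   0   5   5   6   6   6  11  11  12  12  12  12
  5   0   0   5   5   6   6   6  11  11  12  12  12  12

12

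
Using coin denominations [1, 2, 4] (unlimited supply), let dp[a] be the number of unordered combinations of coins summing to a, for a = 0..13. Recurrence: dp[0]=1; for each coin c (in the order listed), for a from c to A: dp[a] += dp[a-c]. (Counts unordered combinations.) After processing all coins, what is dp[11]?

12

after  coin     0     1     2     3     4     5     6     7     8     9    10    11    12    13
          1     1     1     1     1     1     1     1     1     1     1     1     1     1     1
          2     1     1     2     2     3     3     4     4     5     5     6     6     7     7
          4     1     1     2     2     4     4     6     6     9     9    12    12    16    16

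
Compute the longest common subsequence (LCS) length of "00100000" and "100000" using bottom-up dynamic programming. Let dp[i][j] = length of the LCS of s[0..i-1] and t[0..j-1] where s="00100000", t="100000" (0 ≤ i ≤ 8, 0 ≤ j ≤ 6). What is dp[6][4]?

   ''  1  0  0  0  0  0
''  0  0  0  0  0  0  0
 0  0  0  1  1  1  1  1
 0  0  0  1  2  2  2  2
 1  0  1  1  2  2  2  2
 0  0  1  2  2  3  3  3
 0  0  1  2  3  3  4  4
 0  0  1  2  3  4  4  5
 0  0  1  2  3  4  5  5
 0  0  1  2  3  4  5  6

4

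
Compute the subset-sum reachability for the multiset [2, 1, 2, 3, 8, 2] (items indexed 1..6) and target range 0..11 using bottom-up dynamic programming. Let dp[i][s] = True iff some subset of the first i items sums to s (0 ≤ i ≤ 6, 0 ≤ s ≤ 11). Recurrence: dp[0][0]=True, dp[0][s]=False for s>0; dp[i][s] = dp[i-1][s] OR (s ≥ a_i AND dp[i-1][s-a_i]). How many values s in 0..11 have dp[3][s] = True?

6

i\s   0   1   2   3   4   5   6   7   8   9  10  11
  0   T   F   F   F   F   F   F   F   F   F   F   F
  1   T   F   T   F   F   F   F   F   F   F   F   F
  2   T   T   T   T   F   F   F   F   F   F   F   F
  3   T   T   T   T   T   T   F   F   F   F   F   F
  4   T   T   T   T   T   T   T   T   T   F   F   F
  5   T   T   T   T   T   T   T   T   T   T   T   T
  6   T   T   T   T   T   T   T   T   T   T   T   T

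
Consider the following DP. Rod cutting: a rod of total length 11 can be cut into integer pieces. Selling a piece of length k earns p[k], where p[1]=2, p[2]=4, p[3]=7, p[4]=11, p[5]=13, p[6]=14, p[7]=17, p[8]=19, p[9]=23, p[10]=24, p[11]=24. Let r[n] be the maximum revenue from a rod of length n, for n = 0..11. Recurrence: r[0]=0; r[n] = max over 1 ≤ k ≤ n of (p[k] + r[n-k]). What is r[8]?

   n    0    1    2    3    4    5    6    7    8    9   10   11
r[n]    0    2    4    7   11   13   15   18   22   24   26   29

22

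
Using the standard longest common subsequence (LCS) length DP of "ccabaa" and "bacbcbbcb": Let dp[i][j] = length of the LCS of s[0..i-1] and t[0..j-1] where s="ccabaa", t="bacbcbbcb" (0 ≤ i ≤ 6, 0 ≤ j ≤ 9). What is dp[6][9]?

   ''  b  a  c  b  c  b  b  c  b
''  0  0  0  0  0  0  0  0  0  0
 c  0  0  0  1  1  1  1  1  1  1
 c  0  0  0  1  1  2  2  2  2  2
 a  0  0  1  1  1  2  2  2  2  2
 b  0  1  1  1  2  2  3  3  3  3
 a  0  1  2  2  2  2  3  3  3  3
 a  0  1  2  2  2  2  3  3  3  3

3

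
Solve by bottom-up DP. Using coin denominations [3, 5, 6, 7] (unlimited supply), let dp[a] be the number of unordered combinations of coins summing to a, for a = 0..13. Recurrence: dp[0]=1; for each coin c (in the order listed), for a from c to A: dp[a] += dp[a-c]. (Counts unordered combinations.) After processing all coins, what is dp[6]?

after  coin     0     1     2     3     4     5     6     7     8     9    10    11    12    13
          3     1     0     0     1     0     0     1     0     0     1     0     0     1     0
          5     1     0     0     1     0     1     1     0     1     1     1     1     1     1
          6     1     0     0     1     0     1     2     0     1     2     1     2     3     1
          7     1     0     0     1     0     1     2     1     1     2     2     2     4     3

2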